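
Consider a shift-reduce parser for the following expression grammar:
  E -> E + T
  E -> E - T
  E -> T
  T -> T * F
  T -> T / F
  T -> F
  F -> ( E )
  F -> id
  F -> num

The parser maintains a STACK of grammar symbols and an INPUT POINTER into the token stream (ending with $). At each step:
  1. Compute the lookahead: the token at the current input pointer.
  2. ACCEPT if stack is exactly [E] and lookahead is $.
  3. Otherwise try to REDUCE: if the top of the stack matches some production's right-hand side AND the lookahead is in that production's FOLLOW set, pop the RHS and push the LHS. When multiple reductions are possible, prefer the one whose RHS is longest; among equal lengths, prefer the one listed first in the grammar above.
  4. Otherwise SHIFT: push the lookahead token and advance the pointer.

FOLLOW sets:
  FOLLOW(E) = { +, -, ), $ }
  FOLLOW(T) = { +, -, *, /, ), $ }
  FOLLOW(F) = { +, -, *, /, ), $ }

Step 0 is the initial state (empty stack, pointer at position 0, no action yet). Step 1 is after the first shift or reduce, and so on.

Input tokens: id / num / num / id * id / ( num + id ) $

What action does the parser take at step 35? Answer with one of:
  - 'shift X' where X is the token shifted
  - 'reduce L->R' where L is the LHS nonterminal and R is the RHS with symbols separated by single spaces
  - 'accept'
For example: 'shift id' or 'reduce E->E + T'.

Step 1: shift id. Stack=[id] ptr=1 lookahead=/ remaining=[/ num / num / id * id / ( num + id ) $]
Step 2: reduce F->id. Stack=[F] ptr=1 lookahead=/ remaining=[/ num / num / id * id / ( num + id ) $]
Step 3: reduce T->F. Stack=[T] ptr=1 lookahead=/ remaining=[/ num / num / id * id / ( num + id ) $]
Step 4: shift /. Stack=[T /] ptr=2 lookahead=num remaining=[num / num / id * id / ( num + id ) $]
Step 5: shift num. Stack=[T / num] ptr=3 lookahead=/ remaining=[/ num / id * id / ( num + id ) $]
Step 6: reduce F->num. Stack=[T / F] ptr=3 lookahead=/ remaining=[/ num / id * id / ( num + id ) $]
Step 7: reduce T->T / F. Stack=[T] ptr=3 lookahead=/ remaining=[/ num / id * id / ( num + id ) $]
Step 8: shift /. Stack=[T /] ptr=4 lookahead=num remaining=[num / id * id / ( num + id ) $]
Step 9: shift num. Stack=[T / num] ptr=5 lookahead=/ remaining=[/ id * id / ( num + id ) $]
Step 10: reduce F->num. Stack=[T / F] ptr=5 lookahead=/ remaining=[/ id * id / ( num + id ) $]
Step 11: reduce T->T / F. Stack=[T] ptr=5 lookahead=/ remaining=[/ id * id / ( num + id ) $]
Step 12: shift /. Stack=[T /] ptr=6 lookahead=id remaining=[id * id / ( num + id ) $]
Step 13: shift id. Stack=[T / id] ptr=7 lookahead=* remaining=[* id / ( num + id ) $]
Step 14: reduce F->id. Stack=[T / F] ptr=7 lookahead=* remaining=[* id / ( num + id ) $]
Step 15: reduce T->T / F. Stack=[T] ptr=7 lookahead=* remaining=[* id / ( num + id ) $]
Step 16: shift *. Stack=[T *] ptr=8 lookahead=id remaining=[id / ( num + id ) $]
Step 17: shift id. Stack=[T * id] ptr=9 lookahead=/ remaining=[/ ( num + id ) $]
Step 18: reduce F->id. Stack=[T * F] ptr=9 lookahead=/ remaining=[/ ( num + id ) $]
Step 19: reduce T->T * F. Stack=[T] ptr=9 lookahead=/ remaining=[/ ( num + id ) $]
Step 20: shift /. Stack=[T /] ptr=10 lookahead=( remaining=[( num + id ) $]
Step 21: shift (. Stack=[T / (] ptr=11 lookahead=num remaining=[num + id ) $]
Step 22: shift num. Stack=[T / ( num] ptr=12 lookahead=+ remaining=[+ id ) $]
Step 23: reduce F->num. Stack=[T / ( F] ptr=12 lookahead=+ remaining=[+ id ) $]
Step 24: reduce T->F. Stack=[T / ( T] ptr=12 lookahead=+ remaining=[+ id ) $]
Step 25: reduce E->T. Stack=[T / ( E] ptr=12 lookahead=+ remaining=[+ id ) $]
Step 26: shift +. Stack=[T / ( E +] ptr=13 lookahead=id remaining=[id ) $]
Step 27: shift id. Stack=[T / ( E + id] ptr=14 lookahead=) remaining=[) $]
Step 28: reduce F->id. Stack=[T / ( E + F] ptr=14 lookahead=) remaining=[) $]
Step 29: reduce T->F. Stack=[T / ( E + T] ptr=14 lookahead=) remaining=[) $]
Step 30: reduce E->E + T. Stack=[T / ( E] ptr=14 lookahead=) remaining=[) $]
Step 31: shift ). Stack=[T / ( E )] ptr=15 lookahead=$ remaining=[$]
Step 32: reduce F->( E ). Stack=[T / F] ptr=15 lookahead=$ remaining=[$]
Step 33: reduce T->T / F. Stack=[T] ptr=15 lookahead=$ remaining=[$]
Step 34: reduce E->T. Stack=[E] ptr=15 lookahead=$ remaining=[$]
Step 35: accept. Stack=[E] ptr=15 lookahead=$ remaining=[$]

Answer: accept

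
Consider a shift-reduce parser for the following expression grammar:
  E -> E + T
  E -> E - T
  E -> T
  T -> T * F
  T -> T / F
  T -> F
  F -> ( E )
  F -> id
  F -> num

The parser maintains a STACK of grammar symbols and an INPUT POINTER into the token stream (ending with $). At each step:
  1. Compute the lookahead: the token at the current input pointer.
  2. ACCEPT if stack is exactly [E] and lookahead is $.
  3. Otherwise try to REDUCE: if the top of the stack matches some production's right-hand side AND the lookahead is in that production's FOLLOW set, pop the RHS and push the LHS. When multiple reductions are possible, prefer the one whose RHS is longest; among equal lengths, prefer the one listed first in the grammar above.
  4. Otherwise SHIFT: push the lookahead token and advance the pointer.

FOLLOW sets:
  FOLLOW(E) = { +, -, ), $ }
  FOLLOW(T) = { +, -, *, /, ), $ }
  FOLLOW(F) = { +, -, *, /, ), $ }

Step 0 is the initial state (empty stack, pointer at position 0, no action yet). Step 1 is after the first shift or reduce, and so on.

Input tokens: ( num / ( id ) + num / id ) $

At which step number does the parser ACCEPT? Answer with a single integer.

Answer: 28

Derivation:
Step 1: shift (. Stack=[(] ptr=1 lookahead=num remaining=[num / ( id ) + num / id ) $]
Step 2: shift num. Stack=[( num] ptr=2 lookahead=/ remaining=[/ ( id ) + num / id ) $]
Step 3: reduce F->num. Stack=[( F] ptr=2 lookahead=/ remaining=[/ ( id ) + num / id ) $]
Step 4: reduce T->F. Stack=[( T] ptr=2 lookahead=/ remaining=[/ ( id ) + num / id ) $]
Step 5: shift /. Stack=[( T /] ptr=3 lookahead=( remaining=[( id ) + num / id ) $]
Step 6: shift (. Stack=[( T / (] ptr=4 lookahead=id remaining=[id ) + num / id ) $]
Step 7: shift id. Stack=[( T / ( id] ptr=5 lookahead=) remaining=[) + num / id ) $]
Step 8: reduce F->id. Stack=[( T / ( F] ptr=5 lookahead=) remaining=[) + num / id ) $]
Step 9: reduce T->F. Stack=[( T / ( T] ptr=5 lookahead=) remaining=[) + num / id ) $]
Step 10: reduce E->T. Stack=[( T / ( E] ptr=5 lookahead=) remaining=[) + num / id ) $]
Step 11: shift ). Stack=[( T / ( E )] ptr=6 lookahead=+ remaining=[+ num / id ) $]
Step 12: reduce F->( E ). Stack=[( T / F] ptr=6 lookahead=+ remaining=[+ num / id ) $]
Step 13: reduce T->T / F. Stack=[( T] ptr=6 lookahead=+ remaining=[+ num / id ) $]
Step 14: reduce E->T. Stack=[( E] ptr=6 lookahead=+ remaining=[+ num / id ) $]
Step 15: shift +. Stack=[( E +] ptr=7 lookahead=num remaining=[num / id ) $]
Step 16: shift num. Stack=[( E + num] ptr=8 lookahead=/ remaining=[/ id ) $]
Step 17: reduce F->num. Stack=[( E + F] ptr=8 lookahead=/ remaining=[/ id ) $]
Step 18: reduce T->F. Stack=[( E + T] ptr=8 lookahead=/ remaining=[/ id ) $]
Step 19: shift /. Stack=[( E + T /] ptr=9 lookahead=id remaining=[id ) $]
Step 20: shift id. Stack=[( E + T / id] ptr=10 lookahead=) remaining=[) $]
Step 21: reduce F->id. Stack=[( E + T / F] ptr=10 lookahead=) remaining=[) $]
Step 22: reduce T->T / F. Stack=[( E + T] ptr=10 lookahead=) remaining=[) $]
Step 23: reduce E->E + T. Stack=[( E] ptr=10 lookahead=) remaining=[) $]
Step 24: shift ). Stack=[( E )] ptr=11 lookahead=$ remaining=[$]
Step 25: reduce F->( E ). Stack=[F] ptr=11 lookahead=$ remaining=[$]
Step 26: reduce T->F. Stack=[T] ptr=11 lookahead=$ remaining=[$]
Step 27: reduce E->T. Stack=[E] ptr=11 lookahead=$ remaining=[$]
Step 28: accept. Stack=[E] ptr=11 lookahead=$ remaining=[$]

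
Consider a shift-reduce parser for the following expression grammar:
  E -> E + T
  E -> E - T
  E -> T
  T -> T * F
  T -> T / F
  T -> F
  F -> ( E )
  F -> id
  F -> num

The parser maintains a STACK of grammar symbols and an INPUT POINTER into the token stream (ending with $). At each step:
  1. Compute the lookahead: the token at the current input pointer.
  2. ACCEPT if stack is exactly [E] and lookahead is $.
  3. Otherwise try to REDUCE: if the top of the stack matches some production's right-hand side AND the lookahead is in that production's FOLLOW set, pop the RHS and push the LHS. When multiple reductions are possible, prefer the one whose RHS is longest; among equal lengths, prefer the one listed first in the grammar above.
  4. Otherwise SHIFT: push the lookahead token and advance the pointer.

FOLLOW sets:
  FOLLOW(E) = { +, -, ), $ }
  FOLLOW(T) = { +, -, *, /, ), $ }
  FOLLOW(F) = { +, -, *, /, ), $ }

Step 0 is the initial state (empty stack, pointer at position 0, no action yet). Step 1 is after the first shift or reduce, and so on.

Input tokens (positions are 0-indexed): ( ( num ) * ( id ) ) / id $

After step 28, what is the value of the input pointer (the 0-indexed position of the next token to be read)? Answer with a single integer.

Answer: 11

Derivation:
Step 1: shift (. Stack=[(] ptr=1 lookahead=( remaining=[( num ) * ( id ) ) / id $]
Step 2: shift (. Stack=[( (] ptr=2 lookahead=num remaining=[num ) * ( id ) ) / id $]
Step 3: shift num. Stack=[( ( num] ptr=3 lookahead=) remaining=[) * ( id ) ) / id $]
Step 4: reduce F->num. Stack=[( ( F] ptr=3 lookahead=) remaining=[) * ( id ) ) / id $]
Step 5: reduce T->F. Stack=[( ( T] ptr=3 lookahead=) remaining=[) * ( id ) ) / id $]
Step 6: reduce E->T. Stack=[( ( E] ptr=3 lookahead=) remaining=[) * ( id ) ) / id $]
Step 7: shift ). Stack=[( ( E )] ptr=4 lookahead=* remaining=[* ( id ) ) / id $]
Step 8: reduce F->( E ). Stack=[( F] ptr=4 lookahead=* remaining=[* ( id ) ) / id $]
Step 9: reduce T->F. Stack=[( T] ptr=4 lookahead=* remaining=[* ( id ) ) / id $]
Step 10: shift *. Stack=[( T *] ptr=5 lookahead=( remaining=[( id ) ) / id $]
Step 11: shift (. Stack=[( T * (] ptr=6 lookahead=id remaining=[id ) ) / id $]
Step 12: shift id. Stack=[( T * ( id] ptr=7 lookahead=) remaining=[) ) / id $]
Step 13: reduce F->id. Stack=[( T * ( F] ptr=7 lookahead=) remaining=[) ) / id $]
Step 14: reduce T->F. Stack=[( T * ( T] ptr=7 lookahead=) remaining=[) ) / id $]
Step 15: reduce E->T. Stack=[( T * ( E] ptr=7 lookahead=) remaining=[) ) / id $]
Step 16: shift ). Stack=[( T * ( E )] ptr=8 lookahead=) remaining=[) / id $]
Step 17: reduce F->( E ). Stack=[( T * F] ptr=8 lookahead=) remaining=[) / id $]
Step 18: reduce T->T * F. Stack=[( T] ptr=8 lookahead=) remaining=[) / id $]
Step 19: reduce E->T. Stack=[( E] ptr=8 lookahead=) remaining=[) / id $]
Step 20: shift ). Stack=[( E )] ptr=9 lookahead=/ remaining=[/ id $]
Step 21: reduce F->( E ). Stack=[F] ptr=9 lookahead=/ remaining=[/ id $]
Step 22: reduce T->F. Stack=[T] ptr=9 lookahead=/ remaining=[/ id $]
Step 23: shift /. Stack=[T /] ptr=10 lookahead=id remaining=[id $]
Step 24: shift id. Stack=[T / id] ptr=11 lookahead=$ remaining=[$]
Step 25: reduce F->id. Stack=[T / F] ptr=11 lookahead=$ remaining=[$]
Step 26: reduce T->T / F. Stack=[T] ptr=11 lookahead=$ remaining=[$]
Step 27: reduce E->T. Stack=[E] ptr=11 lookahead=$ remaining=[$]
Step 28: accept. Stack=[E] ptr=11 lookahead=$ remaining=[$]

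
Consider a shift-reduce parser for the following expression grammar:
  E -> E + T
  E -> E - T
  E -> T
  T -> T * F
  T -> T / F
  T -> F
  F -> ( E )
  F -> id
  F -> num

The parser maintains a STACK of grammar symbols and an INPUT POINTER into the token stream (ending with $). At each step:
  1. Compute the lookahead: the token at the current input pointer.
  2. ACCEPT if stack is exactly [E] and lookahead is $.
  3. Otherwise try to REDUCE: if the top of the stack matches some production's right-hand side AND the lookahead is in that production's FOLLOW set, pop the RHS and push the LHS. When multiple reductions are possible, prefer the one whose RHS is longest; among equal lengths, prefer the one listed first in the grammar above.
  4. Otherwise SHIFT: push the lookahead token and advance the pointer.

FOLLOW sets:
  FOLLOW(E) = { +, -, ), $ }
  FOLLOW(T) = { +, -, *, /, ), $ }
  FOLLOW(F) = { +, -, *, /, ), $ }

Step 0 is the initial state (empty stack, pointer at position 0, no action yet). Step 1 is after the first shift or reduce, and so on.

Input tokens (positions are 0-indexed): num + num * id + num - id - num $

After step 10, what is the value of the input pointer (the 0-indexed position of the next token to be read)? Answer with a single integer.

Answer: 5

Derivation:
Step 1: shift num. Stack=[num] ptr=1 lookahead=+ remaining=[+ num * id + num - id - num $]
Step 2: reduce F->num. Stack=[F] ptr=1 lookahead=+ remaining=[+ num * id + num - id - num $]
Step 3: reduce T->F. Stack=[T] ptr=1 lookahead=+ remaining=[+ num * id + num - id - num $]
Step 4: reduce E->T. Stack=[E] ptr=1 lookahead=+ remaining=[+ num * id + num - id - num $]
Step 5: shift +. Stack=[E +] ptr=2 lookahead=num remaining=[num * id + num - id - num $]
Step 6: shift num. Stack=[E + num] ptr=3 lookahead=* remaining=[* id + num - id - num $]
Step 7: reduce F->num. Stack=[E + F] ptr=3 lookahead=* remaining=[* id + num - id - num $]
Step 8: reduce T->F. Stack=[E + T] ptr=3 lookahead=* remaining=[* id + num - id - num $]
Step 9: shift *. Stack=[E + T *] ptr=4 lookahead=id remaining=[id + num - id - num $]
Step 10: shift id. Stack=[E + T * id] ptr=5 lookahead=+ remaining=[+ num - id - num $]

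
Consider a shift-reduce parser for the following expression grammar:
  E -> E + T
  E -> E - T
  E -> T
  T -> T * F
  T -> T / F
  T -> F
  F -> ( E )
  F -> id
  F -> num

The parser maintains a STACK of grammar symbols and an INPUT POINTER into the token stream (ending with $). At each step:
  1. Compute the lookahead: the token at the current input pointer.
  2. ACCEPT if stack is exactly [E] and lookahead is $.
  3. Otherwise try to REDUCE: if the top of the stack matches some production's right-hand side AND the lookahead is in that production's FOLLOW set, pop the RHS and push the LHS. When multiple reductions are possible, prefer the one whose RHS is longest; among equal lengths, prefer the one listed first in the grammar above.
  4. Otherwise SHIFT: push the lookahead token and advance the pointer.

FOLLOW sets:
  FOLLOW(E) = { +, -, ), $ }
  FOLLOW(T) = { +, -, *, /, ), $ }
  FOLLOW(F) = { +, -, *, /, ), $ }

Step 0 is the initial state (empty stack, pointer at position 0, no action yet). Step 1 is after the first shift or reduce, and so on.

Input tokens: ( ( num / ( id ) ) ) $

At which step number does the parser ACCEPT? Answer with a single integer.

Answer: 24

Derivation:
Step 1: shift (. Stack=[(] ptr=1 lookahead=( remaining=[( num / ( id ) ) ) $]
Step 2: shift (. Stack=[( (] ptr=2 lookahead=num remaining=[num / ( id ) ) ) $]
Step 3: shift num. Stack=[( ( num] ptr=3 lookahead=/ remaining=[/ ( id ) ) ) $]
Step 4: reduce F->num. Stack=[( ( F] ptr=3 lookahead=/ remaining=[/ ( id ) ) ) $]
Step 5: reduce T->F. Stack=[( ( T] ptr=3 lookahead=/ remaining=[/ ( id ) ) ) $]
Step 6: shift /. Stack=[( ( T /] ptr=4 lookahead=( remaining=[( id ) ) ) $]
Step 7: shift (. Stack=[( ( T / (] ptr=5 lookahead=id remaining=[id ) ) ) $]
Step 8: shift id. Stack=[( ( T / ( id] ptr=6 lookahead=) remaining=[) ) ) $]
Step 9: reduce F->id. Stack=[( ( T / ( F] ptr=6 lookahead=) remaining=[) ) ) $]
Step 10: reduce T->F. Stack=[( ( T / ( T] ptr=6 lookahead=) remaining=[) ) ) $]
Step 11: reduce E->T. Stack=[( ( T / ( E] ptr=6 lookahead=) remaining=[) ) ) $]
Step 12: shift ). Stack=[( ( T / ( E )] ptr=7 lookahead=) remaining=[) ) $]
Step 13: reduce F->( E ). Stack=[( ( T / F] ptr=7 lookahead=) remaining=[) ) $]
Step 14: reduce T->T / F. Stack=[( ( T] ptr=7 lookahead=) remaining=[) ) $]
Step 15: reduce E->T. Stack=[( ( E] ptr=7 lookahead=) remaining=[) ) $]
Step 16: shift ). Stack=[( ( E )] ptr=8 lookahead=) remaining=[) $]
Step 17: reduce F->( E ). Stack=[( F] ptr=8 lookahead=) remaining=[) $]
Step 18: reduce T->F. Stack=[( T] ptr=8 lookahead=) remaining=[) $]
Step 19: reduce E->T. Stack=[( E] ptr=8 lookahead=) remaining=[) $]
Step 20: shift ). Stack=[( E )] ptr=9 lookahead=$ remaining=[$]
Step 21: reduce F->( E ). Stack=[F] ptr=9 lookahead=$ remaining=[$]
Step 22: reduce T->F. Stack=[T] ptr=9 lookahead=$ remaining=[$]
Step 23: reduce E->T. Stack=[E] ptr=9 lookahead=$ remaining=[$]
Step 24: accept. Stack=[E] ptr=9 lookahead=$ remaining=[$]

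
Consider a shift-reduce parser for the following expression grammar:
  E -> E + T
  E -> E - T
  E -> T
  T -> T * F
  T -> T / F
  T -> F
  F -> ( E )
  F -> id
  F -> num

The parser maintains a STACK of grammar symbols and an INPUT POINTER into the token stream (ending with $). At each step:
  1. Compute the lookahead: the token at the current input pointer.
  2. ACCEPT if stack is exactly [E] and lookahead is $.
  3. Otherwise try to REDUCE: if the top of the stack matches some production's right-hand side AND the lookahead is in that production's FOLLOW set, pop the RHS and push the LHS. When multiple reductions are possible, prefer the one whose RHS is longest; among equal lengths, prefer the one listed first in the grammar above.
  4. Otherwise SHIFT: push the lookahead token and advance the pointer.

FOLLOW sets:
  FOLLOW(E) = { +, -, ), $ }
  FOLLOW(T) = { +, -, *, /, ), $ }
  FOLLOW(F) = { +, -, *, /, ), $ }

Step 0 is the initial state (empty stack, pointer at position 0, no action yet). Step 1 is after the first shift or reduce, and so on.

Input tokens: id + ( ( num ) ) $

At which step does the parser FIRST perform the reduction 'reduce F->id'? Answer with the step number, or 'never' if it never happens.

Step 1: shift id. Stack=[id] ptr=1 lookahead=+ remaining=[+ ( ( num ) ) $]
Step 2: reduce F->id. Stack=[F] ptr=1 lookahead=+ remaining=[+ ( ( num ) ) $]

Answer: 2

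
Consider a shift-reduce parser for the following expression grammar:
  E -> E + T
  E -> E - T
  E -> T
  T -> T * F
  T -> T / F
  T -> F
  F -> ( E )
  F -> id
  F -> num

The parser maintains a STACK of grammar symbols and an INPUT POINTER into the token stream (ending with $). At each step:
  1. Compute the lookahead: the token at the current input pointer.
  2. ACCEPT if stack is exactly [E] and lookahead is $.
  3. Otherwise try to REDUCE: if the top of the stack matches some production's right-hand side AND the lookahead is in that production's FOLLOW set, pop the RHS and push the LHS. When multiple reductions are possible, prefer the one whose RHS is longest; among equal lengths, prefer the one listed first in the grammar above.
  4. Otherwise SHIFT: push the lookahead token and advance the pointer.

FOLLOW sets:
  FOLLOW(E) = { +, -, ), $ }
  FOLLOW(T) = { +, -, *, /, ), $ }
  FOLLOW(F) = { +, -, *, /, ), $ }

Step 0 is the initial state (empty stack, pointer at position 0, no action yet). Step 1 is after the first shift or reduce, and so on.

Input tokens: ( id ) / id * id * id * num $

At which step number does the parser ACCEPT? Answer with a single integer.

Step 1: shift (. Stack=[(] ptr=1 lookahead=id remaining=[id ) / id * id * id * num $]
Step 2: shift id. Stack=[( id] ptr=2 lookahead=) remaining=[) / id * id * id * num $]
Step 3: reduce F->id. Stack=[( F] ptr=2 lookahead=) remaining=[) / id * id * id * num $]
Step 4: reduce T->F. Stack=[( T] ptr=2 lookahead=) remaining=[) / id * id * id * num $]
Step 5: reduce E->T. Stack=[( E] ptr=2 lookahead=) remaining=[) / id * id * id * num $]
Step 6: shift ). Stack=[( E )] ptr=3 lookahead=/ remaining=[/ id * id * id * num $]
Step 7: reduce F->( E ). Stack=[F] ptr=3 lookahead=/ remaining=[/ id * id * id * num $]
Step 8: reduce T->F. Stack=[T] ptr=3 lookahead=/ remaining=[/ id * id * id * num $]
Step 9: shift /. Stack=[T /] ptr=4 lookahead=id remaining=[id * id * id * num $]
Step 10: shift id. Stack=[T / id] ptr=5 lookahead=* remaining=[* id * id * num $]
Step 11: reduce F->id. Stack=[T / F] ptr=5 lookahead=* remaining=[* id * id * num $]
Step 12: reduce T->T / F. Stack=[T] ptr=5 lookahead=* remaining=[* id * id * num $]
Step 13: shift *. Stack=[T *] ptr=6 lookahead=id remaining=[id * id * num $]
Step 14: shift id. Stack=[T * id] ptr=7 lookahead=* remaining=[* id * num $]
Step 15: reduce F->id. Stack=[T * F] ptr=7 lookahead=* remaining=[* id * num $]
Step 16: reduce T->T * F. Stack=[T] ptr=7 lookahead=* remaining=[* id * num $]
Step 17: shift *. Stack=[T *] ptr=8 lookahead=id remaining=[id * num $]
Step 18: shift id. Stack=[T * id] ptr=9 lookahead=* remaining=[* num $]
Step 19: reduce F->id. Stack=[T * F] ptr=9 lookahead=* remaining=[* num $]
Step 20: reduce T->T * F. Stack=[T] ptr=9 lookahead=* remaining=[* num $]
Step 21: shift *. Stack=[T *] ptr=10 lookahead=num remaining=[num $]
Step 22: shift num. Stack=[T * num] ptr=11 lookahead=$ remaining=[$]
Step 23: reduce F->num. Stack=[T * F] ptr=11 lookahead=$ remaining=[$]
Step 24: reduce T->T * F. Stack=[T] ptr=11 lookahead=$ remaining=[$]
Step 25: reduce E->T. Stack=[E] ptr=11 lookahead=$ remaining=[$]
Step 26: accept. Stack=[E] ptr=11 lookahead=$ remaining=[$]

Answer: 26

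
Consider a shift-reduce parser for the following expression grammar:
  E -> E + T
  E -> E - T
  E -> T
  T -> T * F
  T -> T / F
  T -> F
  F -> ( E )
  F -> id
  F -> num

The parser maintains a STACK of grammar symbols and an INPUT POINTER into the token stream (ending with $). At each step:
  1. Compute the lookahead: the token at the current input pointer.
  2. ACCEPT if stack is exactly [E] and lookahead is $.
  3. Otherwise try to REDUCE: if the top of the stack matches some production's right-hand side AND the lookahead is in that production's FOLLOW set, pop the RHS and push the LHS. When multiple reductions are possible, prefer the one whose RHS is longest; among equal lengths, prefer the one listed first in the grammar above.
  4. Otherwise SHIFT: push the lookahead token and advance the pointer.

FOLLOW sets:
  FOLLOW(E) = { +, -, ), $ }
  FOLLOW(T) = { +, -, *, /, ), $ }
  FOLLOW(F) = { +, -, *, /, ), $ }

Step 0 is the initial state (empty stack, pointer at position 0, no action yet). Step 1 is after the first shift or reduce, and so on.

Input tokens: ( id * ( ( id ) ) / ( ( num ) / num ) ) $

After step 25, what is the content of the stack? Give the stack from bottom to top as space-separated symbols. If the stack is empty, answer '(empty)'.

Step 1: shift (. Stack=[(] ptr=1 lookahead=id remaining=[id * ( ( id ) ) / ( ( num ) / num ) ) $]
Step 2: shift id. Stack=[( id] ptr=2 lookahead=* remaining=[* ( ( id ) ) / ( ( num ) / num ) ) $]
Step 3: reduce F->id. Stack=[( F] ptr=2 lookahead=* remaining=[* ( ( id ) ) / ( ( num ) / num ) ) $]
Step 4: reduce T->F. Stack=[( T] ptr=2 lookahead=* remaining=[* ( ( id ) ) / ( ( num ) / num ) ) $]
Step 5: shift *. Stack=[( T *] ptr=3 lookahead=( remaining=[( ( id ) ) / ( ( num ) / num ) ) $]
Step 6: shift (. Stack=[( T * (] ptr=4 lookahead=( remaining=[( id ) ) / ( ( num ) / num ) ) $]
Step 7: shift (. Stack=[( T * ( (] ptr=5 lookahead=id remaining=[id ) ) / ( ( num ) / num ) ) $]
Step 8: shift id. Stack=[( T * ( ( id] ptr=6 lookahead=) remaining=[) ) / ( ( num ) / num ) ) $]
Step 9: reduce F->id. Stack=[( T * ( ( F] ptr=6 lookahead=) remaining=[) ) / ( ( num ) / num ) ) $]
Step 10: reduce T->F. Stack=[( T * ( ( T] ptr=6 lookahead=) remaining=[) ) / ( ( num ) / num ) ) $]
Step 11: reduce E->T. Stack=[( T * ( ( E] ptr=6 lookahead=) remaining=[) ) / ( ( num ) / num ) ) $]
Step 12: shift ). Stack=[( T * ( ( E )] ptr=7 lookahead=) remaining=[) / ( ( num ) / num ) ) $]
Step 13: reduce F->( E ). Stack=[( T * ( F] ptr=7 lookahead=) remaining=[) / ( ( num ) / num ) ) $]
Step 14: reduce T->F. Stack=[( T * ( T] ptr=7 lookahead=) remaining=[) / ( ( num ) / num ) ) $]
Step 15: reduce E->T. Stack=[( T * ( E] ptr=7 lookahead=) remaining=[) / ( ( num ) / num ) ) $]
Step 16: shift ). Stack=[( T * ( E )] ptr=8 lookahead=/ remaining=[/ ( ( num ) / num ) ) $]
Step 17: reduce F->( E ). Stack=[( T * F] ptr=8 lookahead=/ remaining=[/ ( ( num ) / num ) ) $]
Step 18: reduce T->T * F. Stack=[( T] ptr=8 lookahead=/ remaining=[/ ( ( num ) / num ) ) $]
Step 19: shift /. Stack=[( T /] ptr=9 lookahead=( remaining=[( ( num ) / num ) ) $]
Step 20: shift (. Stack=[( T / (] ptr=10 lookahead=( remaining=[( num ) / num ) ) $]
Step 21: shift (. Stack=[( T / ( (] ptr=11 lookahead=num remaining=[num ) / num ) ) $]
Step 22: shift num. Stack=[( T / ( ( num] ptr=12 lookahead=) remaining=[) / num ) ) $]
Step 23: reduce F->num. Stack=[( T / ( ( F] ptr=12 lookahead=) remaining=[) / num ) ) $]
Step 24: reduce T->F. Stack=[( T / ( ( T] ptr=12 lookahead=) remaining=[) / num ) ) $]
Step 25: reduce E->T. Stack=[( T / ( ( E] ptr=12 lookahead=) remaining=[) / num ) ) $]

Answer: ( T / ( ( E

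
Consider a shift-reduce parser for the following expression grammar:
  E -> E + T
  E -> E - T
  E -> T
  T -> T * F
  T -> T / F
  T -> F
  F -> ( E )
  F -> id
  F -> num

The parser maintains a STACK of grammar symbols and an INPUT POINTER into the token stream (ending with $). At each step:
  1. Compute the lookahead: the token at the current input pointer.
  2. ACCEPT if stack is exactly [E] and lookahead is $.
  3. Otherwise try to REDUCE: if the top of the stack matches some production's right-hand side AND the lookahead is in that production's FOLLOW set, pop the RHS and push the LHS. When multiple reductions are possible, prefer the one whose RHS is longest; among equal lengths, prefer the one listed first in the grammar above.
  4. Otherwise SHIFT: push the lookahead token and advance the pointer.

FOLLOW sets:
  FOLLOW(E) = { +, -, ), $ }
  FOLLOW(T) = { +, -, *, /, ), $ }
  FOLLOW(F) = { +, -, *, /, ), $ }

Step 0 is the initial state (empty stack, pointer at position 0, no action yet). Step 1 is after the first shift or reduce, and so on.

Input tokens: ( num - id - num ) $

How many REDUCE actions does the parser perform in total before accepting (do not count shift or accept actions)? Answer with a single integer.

Step 1: shift (. Stack=[(] ptr=1 lookahead=num remaining=[num - id - num ) $]
Step 2: shift num. Stack=[( num] ptr=2 lookahead=- remaining=[- id - num ) $]
Step 3: reduce F->num. Stack=[( F] ptr=2 lookahead=- remaining=[- id - num ) $]
Step 4: reduce T->F. Stack=[( T] ptr=2 lookahead=- remaining=[- id - num ) $]
Step 5: reduce E->T. Stack=[( E] ptr=2 lookahead=- remaining=[- id - num ) $]
Step 6: shift -. Stack=[( E -] ptr=3 lookahead=id remaining=[id - num ) $]
Step 7: shift id. Stack=[( E - id] ptr=4 lookahead=- remaining=[- num ) $]
Step 8: reduce F->id. Stack=[( E - F] ptr=4 lookahead=- remaining=[- num ) $]
Step 9: reduce T->F. Stack=[( E - T] ptr=4 lookahead=- remaining=[- num ) $]
Step 10: reduce E->E - T. Stack=[( E] ptr=4 lookahead=- remaining=[- num ) $]
Step 11: shift -. Stack=[( E -] ptr=5 lookahead=num remaining=[num ) $]
Step 12: shift num. Stack=[( E - num] ptr=6 lookahead=) remaining=[) $]
Step 13: reduce F->num. Stack=[( E - F] ptr=6 lookahead=) remaining=[) $]
Step 14: reduce T->F. Stack=[( E - T] ptr=6 lookahead=) remaining=[) $]
Step 15: reduce E->E - T. Stack=[( E] ptr=6 lookahead=) remaining=[) $]
Step 16: shift ). Stack=[( E )] ptr=7 lookahead=$ remaining=[$]
Step 17: reduce F->( E ). Stack=[F] ptr=7 lookahead=$ remaining=[$]
Step 18: reduce T->F. Stack=[T] ptr=7 lookahead=$ remaining=[$]
Step 19: reduce E->T. Stack=[E] ptr=7 lookahead=$ remaining=[$]
Step 20: accept. Stack=[E] ptr=7 lookahead=$ remaining=[$]

Answer: 12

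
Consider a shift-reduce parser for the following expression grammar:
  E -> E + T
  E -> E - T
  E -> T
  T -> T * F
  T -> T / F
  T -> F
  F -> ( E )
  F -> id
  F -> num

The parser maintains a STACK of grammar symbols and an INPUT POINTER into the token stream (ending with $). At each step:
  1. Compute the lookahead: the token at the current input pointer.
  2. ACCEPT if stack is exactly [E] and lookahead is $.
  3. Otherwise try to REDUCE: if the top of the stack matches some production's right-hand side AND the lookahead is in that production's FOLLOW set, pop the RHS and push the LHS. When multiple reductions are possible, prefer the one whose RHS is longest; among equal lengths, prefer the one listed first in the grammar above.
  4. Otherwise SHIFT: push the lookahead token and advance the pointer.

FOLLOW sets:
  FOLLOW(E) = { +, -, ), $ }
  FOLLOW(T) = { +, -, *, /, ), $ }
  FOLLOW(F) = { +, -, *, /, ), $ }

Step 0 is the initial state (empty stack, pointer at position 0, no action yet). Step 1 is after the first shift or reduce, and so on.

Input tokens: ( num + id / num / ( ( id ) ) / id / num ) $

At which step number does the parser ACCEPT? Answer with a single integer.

Step 1: shift (. Stack=[(] ptr=1 lookahead=num remaining=[num + id / num / ( ( id ) ) / id / num ) $]
Step 2: shift num. Stack=[( num] ptr=2 lookahead=+ remaining=[+ id / num / ( ( id ) ) / id / num ) $]
Step 3: reduce F->num. Stack=[( F] ptr=2 lookahead=+ remaining=[+ id / num / ( ( id ) ) / id / num ) $]
Step 4: reduce T->F. Stack=[( T] ptr=2 lookahead=+ remaining=[+ id / num / ( ( id ) ) / id / num ) $]
Step 5: reduce E->T. Stack=[( E] ptr=2 lookahead=+ remaining=[+ id / num / ( ( id ) ) / id / num ) $]
Step 6: shift +. Stack=[( E +] ptr=3 lookahead=id remaining=[id / num / ( ( id ) ) / id / num ) $]
Step 7: shift id. Stack=[( E + id] ptr=4 lookahead=/ remaining=[/ num / ( ( id ) ) / id / num ) $]
Step 8: reduce F->id. Stack=[( E + F] ptr=4 lookahead=/ remaining=[/ num / ( ( id ) ) / id / num ) $]
Step 9: reduce T->F. Stack=[( E + T] ptr=4 lookahead=/ remaining=[/ num / ( ( id ) ) / id / num ) $]
Step 10: shift /. Stack=[( E + T /] ptr=5 lookahead=num remaining=[num / ( ( id ) ) / id / num ) $]
Step 11: shift num. Stack=[( E + T / num] ptr=6 lookahead=/ remaining=[/ ( ( id ) ) / id / num ) $]
Step 12: reduce F->num. Stack=[( E + T / F] ptr=6 lookahead=/ remaining=[/ ( ( id ) ) / id / num ) $]
Step 13: reduce T->T / F. Stack=[( E + T] ptr=6 lookahead=/ remaining=[/ ( ( id ) ) / id / num ) $]
Step 14: shift /. Stack=[( E + T /] ptr=7 lookahead=( remaining=[( ( id ) ) / id / num ) $]
Step 15: shift (. Stack=[( E + T / (] ptr=8 lookahead=( remaining=[( id ) ) / id / num ) $]
Step 16: shift (. Stack=[( E + T / ( (] ptr=9 lookahead=id remaining=[id ) ) / id / num ) $]
Step 17: shift id. Stack=[( E + T / ( ( id] ptr=10 lookahead=) remaining=[) ) / id / num ) $]
Step 18: reduce F->id. Stack=[( E + T / ( ( F] ptr=10 lookahead=) remaining=[) ) / id / num ) $]
Step 19: reduce T->F. Stack=[( E + T / ( ( T] ptr=10 lookahead=) remaining=[) ) / id / num ) $]
Step 20: reduce E->T. Stack=[( E + T / ( ( E] ptr=10 lookahead=) remaining=[) ) / id / num ) $]
Step 21: shift ). Stack=[( E + T / ( ( E )] ptr=11 lookahead=) remaining=[) / id / num ) $]
Step 22: reduce F->( E ). Stack=[( E + T / ( F] ptr=11 lookahead=) remaining=[) / id / num ) $]
Step 23: reduce T->F. Stack=[( E + T / ( T] ptr=11 lookahead=) remaining=[) / id / num ) $]
Step 24: reduce E->T. Stack=[( E + T / ( E] ptr=11 lookahead=) remaining=[) / id / num ) $]
Step 25: shift ). Stack=[( E + T / ( E )] ptr=12 lookahead=/ remaining=[/ id / num ) $]
Step 26: reduce F->( E ). Stack=[( E + T / F] ptr=12 lookahead=/ remaining=[/ id / num ) $]
Step 27: reduce T->T / F. Stack=[( E + T] ptr=12 lookahead=/ remaining=[/ id / num ) $]
Step 28: shift /. Stack=[( E + T /] ptr=13 lookahead=id remaining=[id / num ) $]
Step 29: shift id. Stack=[( E + T / id] ptr=14 lookahead=/ remaining=[/ num ) $]
Step 30: reduce F->id. Stack=[( E + T / F] ptr=14 lookahead=/ remaining=[/ num ) $]
Step 31: reduce T->T / F. Stack=[( E + T] ptr=14 lookahead=/ remaining=[/ num ) $]
Step 32: shift /. Stack=[( E + T /] ptr=15 lookahead=num remaining=[num ) $]
Step 33: shift num. Stack=[( E + T / num] ptr=16 lookahead=) remaining=[) $]
Step 34: reduce F->num. Stack=[( E + T / F] ptr=16 lookahead=) remaining=[) $]
Step 35: reduce T->T / F. Stack=[( E + T] ptr=16 lookahead=) remaining=[) $]
Step 36: reduce E->E + T. Stack=[( E] ptr=16 lookahead=) remaining=[) $]
Step 37: shift ). Stack=[( E )] ptr=17 lookahead=$ remaining=[$]
Step 38: reduce F->( E ). Stack=[F] ptr=17 lookahead=$ remaining=[$]
Step 39: reduce T->F. Stack=[T] ptr=17 lookahead=$ remaining=[$]
Step 40: reduce E->T. Stack=[E] ptr=17 lookahead=$ remaining=[$]
Step 41: accept. Stack=[E] ptr=17 lookahead=$ remaining=[$]

Answer: 41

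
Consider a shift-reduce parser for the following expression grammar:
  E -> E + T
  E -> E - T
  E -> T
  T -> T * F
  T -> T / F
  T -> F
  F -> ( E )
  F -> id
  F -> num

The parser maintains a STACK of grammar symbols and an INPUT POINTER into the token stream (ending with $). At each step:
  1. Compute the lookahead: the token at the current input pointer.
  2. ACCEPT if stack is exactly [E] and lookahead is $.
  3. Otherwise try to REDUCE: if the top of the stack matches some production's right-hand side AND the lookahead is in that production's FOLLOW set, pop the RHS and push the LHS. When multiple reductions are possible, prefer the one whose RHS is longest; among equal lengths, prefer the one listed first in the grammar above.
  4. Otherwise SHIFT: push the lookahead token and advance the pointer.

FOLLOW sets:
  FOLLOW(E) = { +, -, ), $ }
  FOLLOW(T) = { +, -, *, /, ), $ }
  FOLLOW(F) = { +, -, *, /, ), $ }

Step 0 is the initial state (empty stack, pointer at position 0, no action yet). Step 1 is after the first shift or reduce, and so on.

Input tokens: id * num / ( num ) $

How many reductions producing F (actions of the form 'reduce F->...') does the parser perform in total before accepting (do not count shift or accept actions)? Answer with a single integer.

Answer: 4

Derivation:
Step 1: shift id. Stack=[id] ptr=1 lookahead=* remaining=[* num / ( num ) $]
Step 2: reduce F->id. Stack=[F] ptr=1 lookahead=* remaining=[* num / ( num ) $]
Step 3: reduce T->F. Stack=[T] ptr=1 lookahead=* remaining=[* num / ( num ) $]
Step 4: shift *. Stack=[T *] ptr=2 lookahead=num remaining=[num / ( num ) $]
Step 5: shift num. Stack=[T * num] ptr=3 lookahead=/ remaining=[/ ( num ) $]
Step 6: reduce F->num. Stack=[T * F] ptr=3 lookahead=/ remaining=[/ ( num ) $]
Step 7: reduce T->T * F. Stack=[T] ptr=3 lookahead=/ remaining=[/ ( num ) $]
Step 8: shift /. Stack=[T /] ptr=4 lookahead=( remaining=[( num ) $]
Step 9: shift (. Stack=[T / (] ptr=5 lookahead=num remaining=[num ) $]
Step 10: shift num. Stack=[T / ( num] ptr=6 lookahead=) remaining=[) $]
Step 11: reduce F->num. Stack=[T / ( F] ptr=6 lookahead=) remaining=[) $]
Step 12: reduce T->F. Stack=[T / ( T] ptr=6 lookahead=) remaining=[) $]
Step 13: reduce E->T. Stack=[T / ( E] ptr=6 lookahead=) remaining=[) $]
Step 14: shift ). Stack=[T / ( E )] ptr=7 lookahead=$ remaining=[$]
Step 15: reduce F->( E ). Stack=[T / F] ptr=7 lookahead=$ remaining=[$]
Step 16: reduce T->T / F. Stack=[T] ptr=7 lookahead=$ remaining=[$]
Step 17: reduce E->T. Stack=[E] ptr=7 lookahead=$ remaining=[$]
Step 18: accept. Stack=[E] ptr=7 lookahead=$ remaining=[$]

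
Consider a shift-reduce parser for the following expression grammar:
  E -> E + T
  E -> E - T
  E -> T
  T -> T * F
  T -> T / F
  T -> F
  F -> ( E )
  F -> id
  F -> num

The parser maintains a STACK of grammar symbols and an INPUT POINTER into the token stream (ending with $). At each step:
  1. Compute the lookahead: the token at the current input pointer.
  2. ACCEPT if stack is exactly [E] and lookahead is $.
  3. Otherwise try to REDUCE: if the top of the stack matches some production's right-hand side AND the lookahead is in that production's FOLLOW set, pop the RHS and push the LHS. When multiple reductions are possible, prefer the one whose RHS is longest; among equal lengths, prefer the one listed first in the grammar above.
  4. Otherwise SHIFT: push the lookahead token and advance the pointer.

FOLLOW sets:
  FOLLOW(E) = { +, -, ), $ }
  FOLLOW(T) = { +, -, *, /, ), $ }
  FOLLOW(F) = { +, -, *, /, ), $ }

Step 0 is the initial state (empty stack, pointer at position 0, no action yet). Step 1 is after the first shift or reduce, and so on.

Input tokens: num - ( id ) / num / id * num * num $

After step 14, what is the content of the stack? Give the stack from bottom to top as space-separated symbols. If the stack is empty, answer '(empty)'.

Step 1: shift num. Stack=[num] ptr=1 lookahead=- remaining=[- ( id ) / num / id * num * num $]
Step 2: reduce F->num. Stack=[F] ptr=1 lookahead=- remaining=[- ( id ) / num / id * num * num $]
Step 3: reduce T->F. Stack=[T] ptr=1 lookahead=- remaining=[- ( id ) / num / id * num * num $]
Step 4: reduce E->T. Stack=[E] ptr=1 lookahead=- remaining=[- ( id ) / num / id * num * num $]
Step 5: shift -. Stack=[E -] ptr=2 lookahead=( remaining=[( id ) / num / id * num * num $]
Step 6: shift (. Stack=[E - (] ptr=3 lookahead=id remaining=[id ) / num / id * num * num $]
Step 7: shift id. Stack=[E - ( id] ptr=4 lookahead=) remaining=[) / num / id * num * num $]
Step 8: reduce F->id. Stack=[E - ( F] ptr=4 lookahead=) remaining=[) / num / id * num * num $]
Step 9: reduce T->F. Stack=[E - ( T] ptr=4 lookahead=) remaining=[) / num / id * num * num $]
Step 10: reduce E->T. Stack=[E - ( E] ptr=4 lookahead=) remaining=[) / num / id * num * num $]
Step 11: shift ). Stack=[E - ( E )] ptr=5 lookahead=/ remaining=[/ num / id * num * num $]
Step 12: reduce F->( E ). Stack=[E - F] ptr=5 lookahead=/ remaining=[/ num / id * num * num $]
Step 13: reduce T->F. Stack=[E - T] ptr=5 lookahead=/ remaining=[/ num / id * num * num $]
Step 14: shift /. Stack=[E - T /] ptr=6 lookahead=num remaining=[num / id * num * num $]

Answer: E - T /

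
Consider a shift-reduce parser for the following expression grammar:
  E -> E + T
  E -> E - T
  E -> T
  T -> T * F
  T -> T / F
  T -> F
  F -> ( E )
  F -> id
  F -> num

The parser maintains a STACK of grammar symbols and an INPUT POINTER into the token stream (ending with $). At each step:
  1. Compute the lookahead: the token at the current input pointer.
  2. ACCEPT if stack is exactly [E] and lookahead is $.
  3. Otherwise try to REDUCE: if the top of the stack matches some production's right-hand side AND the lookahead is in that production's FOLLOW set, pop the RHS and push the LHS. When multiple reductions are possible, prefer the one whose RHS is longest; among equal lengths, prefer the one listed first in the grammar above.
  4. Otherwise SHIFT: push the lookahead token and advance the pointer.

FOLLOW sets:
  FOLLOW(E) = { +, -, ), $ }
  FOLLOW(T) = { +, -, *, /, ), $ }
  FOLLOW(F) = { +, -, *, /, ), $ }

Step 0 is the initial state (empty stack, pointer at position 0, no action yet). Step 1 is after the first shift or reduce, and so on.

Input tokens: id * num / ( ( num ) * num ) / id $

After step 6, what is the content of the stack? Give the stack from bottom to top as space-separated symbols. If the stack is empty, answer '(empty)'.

Answer: T * F

Derivation:
Step 1: shift id. Stack=[id] ptr=1 lookahead=* remaining=[* num / ( ( num ) * num ) / id $]
Step 2: reduce F->id. Stack=[F] ptr=1 lookahead=* remaining=[* num / ( ( num ) * num ) / id $]
Step 3: reduce T->F. Stack=[T] ptr=1 lookahead=* remaining=[* num / ( ( num ) * num ) / id $]
Step 4: shift *. Stack=[T *] ptr=2 lookahead=num remaining=[num / ( ( num ) * num ) / id $]
Step 5: shift num. Stack=[T * num] ptr=3 lookahead=/ remaining=[/ ( ( num ) * num ) / id $]
Step 6: reduce F->num. Stack=[T * F] ptr=3 lookahead=/ remaining=[/ ( ( num ) * num ) / id $]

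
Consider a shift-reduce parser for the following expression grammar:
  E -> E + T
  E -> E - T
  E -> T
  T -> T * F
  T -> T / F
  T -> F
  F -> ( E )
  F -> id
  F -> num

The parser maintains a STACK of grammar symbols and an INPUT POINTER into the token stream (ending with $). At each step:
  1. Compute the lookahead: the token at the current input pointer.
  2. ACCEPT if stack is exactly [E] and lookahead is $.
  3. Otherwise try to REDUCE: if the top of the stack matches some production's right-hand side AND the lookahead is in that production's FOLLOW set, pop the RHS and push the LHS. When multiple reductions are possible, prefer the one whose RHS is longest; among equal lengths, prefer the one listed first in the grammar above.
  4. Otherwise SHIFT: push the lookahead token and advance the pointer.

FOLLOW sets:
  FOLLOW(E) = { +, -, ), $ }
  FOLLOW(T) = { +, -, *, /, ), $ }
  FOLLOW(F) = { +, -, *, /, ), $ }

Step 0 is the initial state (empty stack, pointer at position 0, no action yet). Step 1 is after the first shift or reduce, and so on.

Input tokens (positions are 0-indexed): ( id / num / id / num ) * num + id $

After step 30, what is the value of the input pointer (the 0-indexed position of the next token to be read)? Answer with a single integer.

Step 1: shift (. Stack=[(] ptr=1 lookahead=id remaining=[id / num / id / num ) * num + id $]
Step 2: shift id. Stack=[( id] ptr=2 lookahead=/ remaining=[/ num / id / num ) * num + id $]
Step 3: reduce F->id. Stack=[( F] ptr=2 lookahead=/ remaining=[/ num / id / num ) * num + id $]
Step 4: reduce T->F. Stack=[( T] ptr=2 lookahead=/ remaining=[/ num / id / num ) * num + id $]
Step 5: shift /. Stack=[( T /] ptr=3 lookahead=num remaining=[num / id / num ) * num + id $]
Step 6: shift num. Stack=[( T / num] ptr=4 lookahead=/ remaining=[/ id / num ) * num + id $]
Step 7: reduce F->num. Stack=[( T / F] ptr=4 lookahead=/ remaining=[/ id / num ) * num + id $]
Step 8: reduce T->T / F. Stack=[( T] ptr=4 lookahead=/ remaining=[/ id / num ) * num + id $]
Step 9: shift /. Stack=[( T /] ptr=5 lookahead=id remaining=[id / num ) * num + id $]
Step 10: shift id. Stack=[( T / id] ptr=6 lookahead=/ remaining=[/ num ) * num + id $]
Step 11: reduce F->id. Stack=[( T / F] ptr=6 lookahead=/ remaining=[/ num ) * num + id $]
Step 12: reduce T->T / F. Stack=[( T] ptr=6 lookahead=/ remaining=[/ num ) * num + id $]
Step 13: shift /. Stack=[( T /] ptr=7 lookahead=num remaining=[num ) * num + id $]
Step 14: shift num. Stack=[( T / num] ptr=8 lookahead=) remaining=[) * num + id $]
Step 15: reduce F->num. Stack=[( T / F] ptr=8 lookahead=) remaining=[) * num + id $]
Step 16: reduce T->T / F. Stack=[( T] ptr=8 lookahead=) remaining=[) * num + id $]
Step 17: reduce E->T. Stack=[( E] ptr=8 lookahead=) remaining=[) * num + id $]
Step 18: shift ). Stack=[( E )] ptr=9 lookahead=* remaining=[* num + id $]
Step 19: reduce F->( E ). Stack=[F] ptr=9 lookahead=* remaining=[* num + id $]
Step 20: reduce T->F. Stack=[T] ptr=9 lookahead=* remaining=[* num + id $]
Step 21: shift *. Stack=[T *] ptr=10 lookahead=num remaining=[num + id $]
Step 22: shift num. Stack=[T * num] ptr=11 lookahead=+ remaining=[+ id $]
Step 23: reduce F->num. Stack=[T * F] ptr=11 lookahead=+ remaining=[+ id $]
Step 24: reduce T->T * F. Stack=[T] ptr=11 lookahead=+ remaining=[+ id $]
Step 25: reduce E->T. Stack=[E] ptr=11 lookahead=+ remaining=[+ id $]
Step 26: shift +. Stack=[E +] ptr=12 lookahead=id remaining=[id $]
Step 27: shift id. Stack=[E + id] ptr=13 lookahead=$ remaining=[$]
Step 28: reduce F->id. Stack=[E + F] ptr=13 lookahead=$ remaining=[$]
Step 29: reduce T->F. Stack=[E + T] ptr=13 lookahead=$ remaining=[$]
Step 30: reduce E->E + T. Stack=[E] ptr=13 lookahead=$ remaining=[$]

Answer: 13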